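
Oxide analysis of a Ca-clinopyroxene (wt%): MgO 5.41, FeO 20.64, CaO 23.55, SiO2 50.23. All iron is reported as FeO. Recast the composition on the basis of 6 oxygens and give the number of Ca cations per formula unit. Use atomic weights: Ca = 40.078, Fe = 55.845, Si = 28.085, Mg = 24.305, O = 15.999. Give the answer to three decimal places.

MgO: 5.41/40.304 = 0.13423 mol → 0.13423 mol Mg, 0.13423 mol O.
FeO: 20.64/71.844 = 0.28729 mol → 0.28729 mol Fe, 0.28729 mol O.
CaO: 23.55/56.077 = 0.41996 mol → 0.41996 mol Ca, 0.41996 mol O.
SiO2: 50.23/60.083 = 0.83601 mol → 0.83601 mol Si, 1.67202 mol O.
Total oxygen = 2.51350 mol. Normalization factor = 6/2.51350 = 2.38711.
Ca per 6 O = 0.41996 × 2.38711 = 1.002.

1.002 Ca apfu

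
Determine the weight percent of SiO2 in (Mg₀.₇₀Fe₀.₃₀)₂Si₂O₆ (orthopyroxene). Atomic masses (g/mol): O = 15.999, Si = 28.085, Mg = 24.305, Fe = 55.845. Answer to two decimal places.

Molar mass of (Mg₀.₇₀Fe₀.₃₀)₂Si₂O₆ = 1.40*24.305 + 0.60*55.845 + 2*28.085 + 6*15.999 = 219.698 g/mol.
Each formula unit contains 2 Si, equivalent to 2/1 = 2.0000 mol SiO2.
M(SiO2) = 1×28.085 + 2×15.999 = 60.083 g/mol.
Mass of SiO2 per formula unit = 2.0000 × 60.083 = 120.166 g.
SiO2 wt% = 120.166 / 219.698 × 100 = 54.70%.

54.70 wt%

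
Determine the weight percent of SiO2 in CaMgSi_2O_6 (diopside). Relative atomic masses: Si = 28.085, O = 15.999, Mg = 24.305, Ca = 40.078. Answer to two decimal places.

M(CaMgSi_2O_6) = 216.547 g/mol; M(SiO2) = 60.083 g/mol.
Moles SiO2 per formula unit = 2 Si ÷ 1 = 2.0000.
SiO2 fraction = (2.0000 × 60.083) / 216.547 = 120.166/216.547 = 0.5549.

55.49 wt%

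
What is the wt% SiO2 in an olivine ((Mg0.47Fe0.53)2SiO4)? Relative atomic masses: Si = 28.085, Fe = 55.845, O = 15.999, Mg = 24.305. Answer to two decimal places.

Formula mass = 174.123 g/mol.
1 Si → 1.0000 mol SiO2 per formula unit; M(SiO2) = 60.083, so SiO2 mass = 60.083 g.
60.083/174.123 × 100 = 34.51 wt%.

34.51 wt%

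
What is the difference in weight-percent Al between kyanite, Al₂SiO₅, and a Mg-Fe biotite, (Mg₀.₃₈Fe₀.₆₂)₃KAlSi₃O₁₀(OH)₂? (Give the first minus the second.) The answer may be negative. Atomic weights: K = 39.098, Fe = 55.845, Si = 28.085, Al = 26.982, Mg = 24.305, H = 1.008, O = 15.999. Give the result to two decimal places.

M(Al₂SiO₅) = 162.044 g/mol, so wt% Al = 53.964/162.044 × 100 = 33.30%.
M((Mg₀.₃₈Fe₀.₆₂)₃KAlSi₃O₁₀(OH)₂) = 475.918 g/mol, so wt% Al = 26.982/475.918 × 100 = 5.67%.
33.30 − 5.67 = 27.63 pp.

27.63 percentage points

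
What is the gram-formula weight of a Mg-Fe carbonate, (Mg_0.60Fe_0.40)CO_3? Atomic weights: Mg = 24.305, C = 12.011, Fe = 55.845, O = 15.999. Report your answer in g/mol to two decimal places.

M = 0.60×24.305 + 0.40×55.845 + 1×12.011 + 3×15.999

96.93 g/mol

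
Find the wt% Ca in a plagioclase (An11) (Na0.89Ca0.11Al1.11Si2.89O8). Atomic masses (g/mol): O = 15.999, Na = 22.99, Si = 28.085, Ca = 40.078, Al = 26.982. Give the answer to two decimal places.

1.67 weight percent

Molar mass of Na0.89Ca0.11Al1.11Si2.89O8: 0.89×22.99 + 0.11×40.078 + 1.11×26.982 + 2.89×28.085 + 8×15.999 = 263.977 g/mol.
Mass of Ca per formula unit: 0.11 × 40.078 = 4.409 g.
Weight fraction Ca = 4.409 / 263.977 = 0.0167.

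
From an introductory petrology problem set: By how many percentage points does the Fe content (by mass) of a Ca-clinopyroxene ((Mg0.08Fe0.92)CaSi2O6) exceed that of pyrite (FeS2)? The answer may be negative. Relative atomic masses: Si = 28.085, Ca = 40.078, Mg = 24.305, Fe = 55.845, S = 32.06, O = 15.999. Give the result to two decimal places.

First mineral: 51.377 g Fe in 245.564 g formula = 20.92 wt% Fe.
Second mineral: 55.845 g Fe in 119.965 g formula = 46.55 wt% Fe.
20.92% − 46.55% gives a difference of -25.63 percentage points.

-25.63 percentage points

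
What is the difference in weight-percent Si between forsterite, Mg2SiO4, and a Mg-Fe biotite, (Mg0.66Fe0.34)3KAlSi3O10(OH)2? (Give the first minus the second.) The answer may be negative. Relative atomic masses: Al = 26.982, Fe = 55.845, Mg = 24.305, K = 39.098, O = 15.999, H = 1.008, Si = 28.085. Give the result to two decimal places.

Si in Mg2SiO4: molar mass 140.691 g/mol; 1×28.085 = 28.085 g → 19.96 wt%.
Si in (Mg0.66Fe0.34)3KAlSi3O10(OH)2: molar mass 449.425 g/mol; 3×28.085 = 84.255 g → 18.75 wt%.
Difference = 19.96 − 18.75 = 1.21 percentage points.

1.21 percentage points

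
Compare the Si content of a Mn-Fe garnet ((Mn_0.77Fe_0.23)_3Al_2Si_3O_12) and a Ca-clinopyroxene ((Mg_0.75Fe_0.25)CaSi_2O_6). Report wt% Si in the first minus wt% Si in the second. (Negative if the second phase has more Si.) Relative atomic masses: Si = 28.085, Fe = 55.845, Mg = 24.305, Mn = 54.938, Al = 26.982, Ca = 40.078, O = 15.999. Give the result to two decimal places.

-8.03 percentage points

Si in (Mn_0.77Fe_0.23)_3Al_2Si_3O_12: molar mass 495.647 g/mol; 3×28.085 = 84.255 g → 17.00 wt%.
Si in (Mg_0.75Fe_0.25)CaSi_2O_6: molar mass 224.432 g/mol; 2×28.085 = 56.170 g → 25.03 wt%.
Difference = 17.00 − 25.03 = -8.03 percentage points.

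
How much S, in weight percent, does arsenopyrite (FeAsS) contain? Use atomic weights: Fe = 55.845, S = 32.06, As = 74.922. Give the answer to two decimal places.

M(FeAsS) = 162.827 g/mol.
S contributes 1 × 32.06 = 32.060 g per mole.
32.060/162.827 = 0.1969 → 19.69%.

19.69 weight percent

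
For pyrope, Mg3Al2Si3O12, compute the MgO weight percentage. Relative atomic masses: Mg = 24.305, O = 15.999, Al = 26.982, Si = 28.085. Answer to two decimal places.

29.99 wt%

Formula mass = 403.122 g/mol.
3 Mg → 3.0000 mol MgO per formula unit; M(MgO) = 40.304, so MgO mass = 120.912 g.
120.912/403.122 × 100 = 29.99 wt%.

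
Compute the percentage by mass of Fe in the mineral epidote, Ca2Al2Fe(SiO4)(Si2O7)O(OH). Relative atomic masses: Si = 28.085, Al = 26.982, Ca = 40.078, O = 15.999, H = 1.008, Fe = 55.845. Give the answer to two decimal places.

11.56 mass %

M(Ca2Al2Fe(SiO4)(Si2O7)O(OH)) = 483.215 g/mol.
Fe contributes 1 × 55.845 = 55.845 g per mole.
55.845/483.215 = 0.1156 → 11.56%.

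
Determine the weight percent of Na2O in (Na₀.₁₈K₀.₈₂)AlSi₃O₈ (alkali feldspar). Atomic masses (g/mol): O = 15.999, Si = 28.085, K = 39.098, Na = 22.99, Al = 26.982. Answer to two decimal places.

2.03 wt%

Molar mass of (Na₀.₁₈K₀.₈₂)AlSi₃O₈ = 0.18*22.99 + 0.82*39.098 + 1*26.982 + 3*28.085 + 8*15.999 = 275.428 g/mol.
Each formula unit contains 0.18 Na, equivalent to 0.18/2 = 0.0900 mol Na2O.
M(Na2O) = 2×22.99 + 1×15.999 = 61.979 g/mol.
Mass of Na2O per formula unit = 0.0900 × 61.979 = 5.578 g.
Na2O wt% = 5.578 / 275.428 × 100 = 2.03%.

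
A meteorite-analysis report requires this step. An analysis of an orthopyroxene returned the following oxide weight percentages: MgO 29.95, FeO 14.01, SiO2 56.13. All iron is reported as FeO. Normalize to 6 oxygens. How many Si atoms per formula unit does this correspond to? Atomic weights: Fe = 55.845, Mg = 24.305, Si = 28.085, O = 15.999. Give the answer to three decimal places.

MgO (M=40.304): mol = 0.74310; Mg = 0.74310, O = 0.74310.
FeO (M=71.844): mol = 0.19501; Fe = 0.19501, O = 0.19501.
SiO2 (M=60.083): mol = 0.93421; Si = 0.93421, O = 1.86842.
ΣO = 2.80653; factor = 6/ΣO = 2.13787.
Si apfu = 0.93421 × 2.13787 = 1.997.

1.997 Si apfu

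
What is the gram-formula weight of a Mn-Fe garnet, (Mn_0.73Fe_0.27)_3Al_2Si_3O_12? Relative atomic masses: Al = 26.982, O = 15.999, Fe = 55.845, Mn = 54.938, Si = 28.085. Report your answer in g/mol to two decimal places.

The formula mass is the sum 2.19×54.938 + 0.81×55.845 + 2×26.982 + 3×28.085 + 12×15.999.

495.76 g/mol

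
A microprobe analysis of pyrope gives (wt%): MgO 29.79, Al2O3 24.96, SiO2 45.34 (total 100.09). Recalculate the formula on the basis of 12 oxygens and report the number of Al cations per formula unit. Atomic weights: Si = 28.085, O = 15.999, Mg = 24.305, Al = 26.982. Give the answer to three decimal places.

29.79 wt% MgO ÷ 40.304 g/mol = 0.73913 mol, giving 0.73913 Mg and 0.73913 O.
24.96 wt% Al2O3 ÷ 101.961 g/mol = 0.24480 mol, giving 0.48960 Al and 0.73440 O.
45.34 wt% SiO2 ÷ 60.083 g/mol = 0.75462 mol, giving 0.75462 Si and 1.50924 O.
Oxygen sums to 2.98277; scaling by 12/2.98277 = 4.02311 puts the formula on 12 O.
Al: 0.48960 × 4.02311 = 1.970 atoms per formula unit.

1.970 Al apfu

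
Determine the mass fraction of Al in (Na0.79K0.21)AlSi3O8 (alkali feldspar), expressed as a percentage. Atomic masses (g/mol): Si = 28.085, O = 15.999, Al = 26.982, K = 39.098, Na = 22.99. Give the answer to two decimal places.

10.16 wt%

M((Na0.79K0.21)AlSi3O8) = 265.602 g/mol.
Al contributes 1 × 26.982 = 26.982 g per mole.
26.982/265.602 = 0.1016 → 10.16%.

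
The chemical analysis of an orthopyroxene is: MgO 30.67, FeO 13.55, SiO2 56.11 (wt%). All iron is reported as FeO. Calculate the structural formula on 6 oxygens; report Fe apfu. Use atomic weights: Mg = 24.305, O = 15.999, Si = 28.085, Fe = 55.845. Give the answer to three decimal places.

0.402 Fe apfu

30.67 wt% MgO ÷ 40.304 g/mol = 0.76097 mol, giving 0.76097 Mg and 0.76097 O.
13.55 wt% FeO ÷ 71.844 g/mol = 0.18860 mol, giving 0.18860 Fe and 0.18860 O.
56.11 wt% SiO2 ÷ 60.083 g/mol = 0.93387 mol, giving 0.93387 Si and 1.86774 O.
Oxygen sums to 2.81731; scaling by 6/2.81731 = 2.12969 puts the formula on 6 O.
Fe: 0.18860 × 2.12969 = 0.402 atoms per formula unit.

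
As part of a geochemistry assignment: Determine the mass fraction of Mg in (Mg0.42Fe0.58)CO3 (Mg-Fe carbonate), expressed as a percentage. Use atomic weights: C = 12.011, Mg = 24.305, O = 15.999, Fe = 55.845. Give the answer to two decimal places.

9.95 weight percent

M((Mg0.42Fe0.58)CO3) = 102.606 g/mol.
Mg contributes 0.42 × 24.305 = 10.208 g per mole.
10.208/102.606 = 0.0995 → 9.95%.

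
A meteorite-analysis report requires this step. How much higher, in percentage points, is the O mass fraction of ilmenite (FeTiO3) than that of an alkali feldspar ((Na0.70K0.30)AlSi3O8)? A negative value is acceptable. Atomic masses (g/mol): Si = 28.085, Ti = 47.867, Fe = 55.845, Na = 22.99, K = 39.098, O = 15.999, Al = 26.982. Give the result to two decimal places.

First mineral: 47.997 g O in 151.709 g formula = 31.64 wt% O.
Second mineral: 127.992 g O in 267.051 g formula = 47.93 wt% O.
31.64% − 47.93% gives a difference of -16.29 percentage points.

-16.29 percentage points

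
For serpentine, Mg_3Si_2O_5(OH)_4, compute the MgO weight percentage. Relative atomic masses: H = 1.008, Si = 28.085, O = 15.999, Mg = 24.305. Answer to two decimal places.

43.63 wt%

M(Mg_3Si_2O_5(OH)_4) = 277.108 g/mol; M(MgO) = 40.304 g/mol.
Moles MgO per formula unit = 3 Mg ÷ 1 = 3.0000.
MgO fraction = (3.0000 × 40.304) / 277.108 = 120.912/277.108 = 0.4363.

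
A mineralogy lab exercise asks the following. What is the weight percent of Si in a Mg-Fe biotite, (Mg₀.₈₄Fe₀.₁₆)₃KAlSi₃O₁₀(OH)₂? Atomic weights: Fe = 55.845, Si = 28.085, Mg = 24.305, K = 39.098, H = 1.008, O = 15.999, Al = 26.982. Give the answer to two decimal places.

19.49 mass %

M((Mg₀.₈₄Fe₀.₁₆)₃KAlSi₃O₁₀(OH)₂) = 432.393 g/mol.
Si contributes 3 × 28.085 = 84.255 g per mole.
84.255/432.393 = 0.1949 → 19.49%.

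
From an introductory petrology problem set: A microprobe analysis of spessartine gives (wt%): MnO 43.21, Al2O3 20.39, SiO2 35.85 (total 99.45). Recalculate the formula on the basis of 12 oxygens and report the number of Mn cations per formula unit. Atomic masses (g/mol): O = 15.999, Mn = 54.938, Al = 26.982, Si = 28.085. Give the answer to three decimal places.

3.043 Mn apfu

43.21 wt% MnO ÷ 70.937 g/mol = 0.60913 mol, giving 0.60913 Mn and 0.60913 O.
20.39 wt% Al2O3 ÷ 101.961 g/mol = 0.19998 mol, giving 0.39996 Al and 0.59994 O.
35.85 wt% SiO2 ÷ 60.083 g/mol = 0.59667 mol, giving 0.59667 Si and 1.19334 O.
Oxygen sums to 2.40241; scaling by 12/2.40241 = 4.99498 puts the formula on 12 O.
Mn: 0.60913 × 4.99498 = 3.043 atoms per formula unit.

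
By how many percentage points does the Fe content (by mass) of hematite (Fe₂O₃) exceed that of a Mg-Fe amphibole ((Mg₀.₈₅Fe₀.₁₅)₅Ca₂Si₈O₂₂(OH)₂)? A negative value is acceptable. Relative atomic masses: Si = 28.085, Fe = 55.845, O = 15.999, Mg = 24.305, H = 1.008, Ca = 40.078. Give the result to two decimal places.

64.93 percentage points

First mineral: 111.690 g Fe in 159.687 g formula = 69.94 wt% Fe.
Second mineral: 41.884 g Fe in 836.008 g formula = 5.01 wt% Fe.
69.94% − 5.01% gives a difference of 64.93 percentage points.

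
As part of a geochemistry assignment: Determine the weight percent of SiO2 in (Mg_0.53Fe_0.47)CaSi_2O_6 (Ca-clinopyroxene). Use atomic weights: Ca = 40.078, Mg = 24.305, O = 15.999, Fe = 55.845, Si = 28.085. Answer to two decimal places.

51.94 wt%

Molar mass of (Mg_0.53Fe_0.47)CaSi_2O_6 = 0.53·24.305 + 0.47·55.845 + 1·40.078 + 2·28.085 + 6·15.999 = 231.371 g/mol.
Each formula unit contains 2 Si, equivalent to 2/1 = 2.0000 mol SiO2.
M(SiO2) = 1×28.085 + 2×15.999 = 60.083 g/mol.
Mass of SiO2 per formula unit = 2.0000 × 60.083 = 120.166 g.
SiO2 wt% = 120.166 / 231.371 × 100 = 51.94%.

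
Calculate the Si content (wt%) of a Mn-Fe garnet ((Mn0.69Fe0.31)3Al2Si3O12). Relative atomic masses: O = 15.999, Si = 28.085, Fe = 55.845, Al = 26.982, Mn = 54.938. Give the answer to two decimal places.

16.99 wt%

M((Mn0.69Fe0.31)3Al2Si3O12) = 495.865 g/mol.
Si contributes 3 × 28.085 = 84.255 g per mole.
84.255/495.865 = 0.1699 → 16.99%.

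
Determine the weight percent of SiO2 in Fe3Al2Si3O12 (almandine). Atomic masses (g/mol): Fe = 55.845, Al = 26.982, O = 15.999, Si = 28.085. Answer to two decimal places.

Formula mass = 497.742 g/mol.
3 Si → 3.0000 mol SiO2 per formula unit; M(SiO2) = 60.083, so SiO2 mass = 180.249 g.
180.249/497.742 × 100 = 36.21 wt%.

36.21 wt%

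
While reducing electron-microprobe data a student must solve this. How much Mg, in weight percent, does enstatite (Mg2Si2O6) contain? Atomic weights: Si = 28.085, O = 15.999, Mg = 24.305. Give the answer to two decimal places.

24.21 weight percent

Molar mass of Mg2Si2O6: 2*24.305 + 2*28.085 + 6*15.999 = 200.774 g/mol.
Mass of Mg per formula unit: 2 × 24.305 = 48.610 g.
Weight fraction Mg = 48.610 / 200.774 = 0.2421.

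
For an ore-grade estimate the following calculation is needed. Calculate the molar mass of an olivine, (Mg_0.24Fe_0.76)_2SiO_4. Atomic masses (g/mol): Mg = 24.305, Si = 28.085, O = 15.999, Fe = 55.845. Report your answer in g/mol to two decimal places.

188.63 g/mol

Mg: 0.48 × 24.305 = 11.6664
Fe: 1.52 × 55.845 = 84.8844
Si: 1 × 28.085 = 28.0850
O: 4 × 15.999 = 63.9960
Summing the contributions gives the formula mass.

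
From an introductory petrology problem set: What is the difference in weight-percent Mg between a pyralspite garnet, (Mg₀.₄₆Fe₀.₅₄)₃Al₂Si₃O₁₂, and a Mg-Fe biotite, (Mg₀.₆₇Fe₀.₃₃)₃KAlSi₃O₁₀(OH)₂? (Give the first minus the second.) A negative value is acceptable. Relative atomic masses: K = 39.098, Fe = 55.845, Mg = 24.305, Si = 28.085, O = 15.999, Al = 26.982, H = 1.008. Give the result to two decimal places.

Mg in (Mg₀.₄₆Fe₀.₅₄)₃Al₂Si₃O₁₂: molar mass 454.217 g/mol; 1.38×24.305 = 33.541 g → 7.38 wt%.
Mg in (Mg₀.₆₇Fe₀.₃₃)₃KAlSi₃O₁₀(OH)₂: molar mass 448.479 g/mol; 2.01×24.305 = 48.853 g → 10.89 wt%.
Difference = 7.38 − 10.89 = -3.51 percentage points.

-3.51 percentage points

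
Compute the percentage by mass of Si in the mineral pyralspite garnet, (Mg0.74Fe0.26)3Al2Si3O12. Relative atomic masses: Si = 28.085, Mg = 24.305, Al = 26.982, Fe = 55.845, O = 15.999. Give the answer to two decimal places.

Formula mass = 2.22·24.305 + 0.78·55.845 + 2·26.982 + 3·28.085 + 12·15.999 = 427.723 g/mol, of which 84.255 g is Si.
So Si makes up 84.255/427.723 = 0.1970 of the mass, i.e. 19.70%.

19.70 mass %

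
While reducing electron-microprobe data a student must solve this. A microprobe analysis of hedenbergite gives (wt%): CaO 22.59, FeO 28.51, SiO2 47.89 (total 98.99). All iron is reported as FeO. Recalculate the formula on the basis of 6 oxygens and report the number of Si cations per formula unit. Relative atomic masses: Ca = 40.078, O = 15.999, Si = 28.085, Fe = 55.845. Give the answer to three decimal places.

1.998 Si apfu

CaO: 22.59/56.077 = 0.40284 mol → 0.40284 mol Ca, 0.40284 mol O.
FeO: 28.51/71.844 = 0.39683 mol → 0.39683 mol Fe, 0.39683 mol O.
SiO2: 47.89/60.083 = 0.79706 mol → 0.79706 mol Si, 1.59412 mol O.
Total oxygen = 2.39379 mol. Normalization factor = 6/2.39379 = 2.50649.
Si per 6 O = 0.79706 × 2.50649 = 1.998.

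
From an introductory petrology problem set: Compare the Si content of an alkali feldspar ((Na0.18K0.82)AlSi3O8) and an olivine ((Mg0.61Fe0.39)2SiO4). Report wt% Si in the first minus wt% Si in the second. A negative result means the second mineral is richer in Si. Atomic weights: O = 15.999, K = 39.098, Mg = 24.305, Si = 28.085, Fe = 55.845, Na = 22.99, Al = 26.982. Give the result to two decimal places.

13.60 percentage points

Si in (Na0.18K0.82)AlSi3O8: molar mass 275.428 g/mol; 3×28.085 = 84.255 g → 30.59 wt%.
Si in (Mg0.61Fe0.39)2SiO4: molar mass 165.292 g/mol; 1×28.085 = 28.085 g → 16.99 wt%.
Difference = 30.59 − 16.99 = 13.60 percentage points.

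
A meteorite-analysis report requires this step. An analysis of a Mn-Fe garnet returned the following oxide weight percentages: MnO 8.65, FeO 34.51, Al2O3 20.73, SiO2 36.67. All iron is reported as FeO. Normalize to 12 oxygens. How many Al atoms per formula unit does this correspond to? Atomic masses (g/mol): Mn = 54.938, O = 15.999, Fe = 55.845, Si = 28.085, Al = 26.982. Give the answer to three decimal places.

2.006 Al apfu

MnO: 8.65/70.937 = 0.12194 mol → 0.12194 mol Mn, 0.12194 mol O.
FeO: 34.51/71.844 = 0.48035 mol → 0.48035 mol Fe, 0.48035 mol O.
Al2O3: 20.73/101.961 = 0.20331 mol → 0.40662 mol Al, 0.60993 mol O.
SiO2: 36.67/60.083 = 0.61032 mol → 0.61032 mol Si, 1.22064 mol O.
Total oxygen = 2.43286 mol. Normalization factor = 12/2.43286 = 4.93247.
Al per 12 O = 0.40662 × 4.93247 = 2.006.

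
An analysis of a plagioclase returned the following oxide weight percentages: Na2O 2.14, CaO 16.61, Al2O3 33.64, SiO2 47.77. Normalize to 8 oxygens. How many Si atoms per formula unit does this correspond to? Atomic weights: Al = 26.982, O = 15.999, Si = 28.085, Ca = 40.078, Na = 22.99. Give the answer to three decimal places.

2.185 Si apfu

Na2O: 2.14/61.979 = 0.03453 mol → 0.06906 mol Na, 0.03453 mol O.
CaO: 16.61/56.077 = 0.29620 mol → 0.29620 mol Ca, 0.29620 mol O.
Al2O3: 33.64/101.961 = 0.32993 mol → 0.65986 mol Al, 0.98979 mol O.
SiO2: 47.77/60.083 = 0.79507 mol → 0.79507 mol Si, 1.59014 mol O.
Total oxygen = 2.91066 mol. Normalization factor = 8/2.91066 = 2.74852.
Si per 8 O = 0.79507 × 2.74852 = 2.185.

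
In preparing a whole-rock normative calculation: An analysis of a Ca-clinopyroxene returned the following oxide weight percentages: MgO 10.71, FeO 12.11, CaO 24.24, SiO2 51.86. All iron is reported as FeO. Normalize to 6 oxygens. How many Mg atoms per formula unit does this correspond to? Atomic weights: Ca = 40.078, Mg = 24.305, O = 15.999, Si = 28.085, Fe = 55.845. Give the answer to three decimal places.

MgO (M=40.304): mol = 0.26573; Mg = 0.26573, O = 0.26573.
FeO (M=71.844): mol = 0.16856; Fe = 0.16856, O = 0.16856.
CaO (M=56.077): mol = 0.43226; Ca = 0.43226, O = 0.43226.
SiO2 (M=60.083): mol = 0.86314; Si = 0.86314, O = 1.72628.
ΣO = 2.59283; factor = 6/ΣO = 2.31407.
Mg apfu = 0.26573 × 2.31407 = 0.615.

0.615 Mg apfu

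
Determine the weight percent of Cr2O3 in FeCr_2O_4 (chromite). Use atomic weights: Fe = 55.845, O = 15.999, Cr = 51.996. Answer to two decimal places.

67.90 wt%

M(FeCr_2O_4) = 223.833 g/mol; M(Cr2O3) = 151.989 g/mol.
Moles Cr2O3 per formula unit = 2 Cr ÷ 2 = 1.0000.
Cr2O3 fraction = (1.0000 × 151.989) / 223.833 = 151.989/223.833 = 0.6790.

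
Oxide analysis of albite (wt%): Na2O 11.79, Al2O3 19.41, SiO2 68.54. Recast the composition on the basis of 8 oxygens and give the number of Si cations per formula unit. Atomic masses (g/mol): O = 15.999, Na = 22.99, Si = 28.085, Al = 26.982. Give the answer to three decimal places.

Na2O: 11.79/61.979 = 0.19023 mol → 0.38046 mol Na, 0.19023 mol O.
Al2O3: 19.41/101.961 = 0.19037 mol → 0.38074 mol Al, 0.57111 mol O.
SiO2: 68.54/60.083 = 1.14076 mol → 1.14076 mol Si, 2.28152 mol O.
Total oxygen = 3.04286 mol. Normalization factor = 8/3.04286 = 2.62911.
Si per 8 O = 1.14076 × 2.62911 = 2.999.

2.999 Si apfu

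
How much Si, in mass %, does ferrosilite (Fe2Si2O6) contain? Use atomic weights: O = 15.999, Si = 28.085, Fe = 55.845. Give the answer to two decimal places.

21.29 mass %

M(Fe2Si2O6) = 263.854 g/mol.
Si contributes 2 × 28.085 = 56.170 g per mole.
56.170/263.854 = 0.2129 → 21.29%.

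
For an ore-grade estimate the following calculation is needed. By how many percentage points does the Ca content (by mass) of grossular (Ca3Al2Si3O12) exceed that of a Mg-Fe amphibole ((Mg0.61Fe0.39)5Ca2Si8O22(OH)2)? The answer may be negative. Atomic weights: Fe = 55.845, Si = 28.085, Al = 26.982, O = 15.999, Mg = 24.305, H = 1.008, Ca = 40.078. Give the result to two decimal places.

17.52 percentage points

First mineral: 120.234 g Ca in 450.441 g formula = 26.69 wt% Ca.
Second mineral: 80.156 g Ca in 873.856 g formula = 9.17 wt% Ca.
26.69% − 9.17% gives a difference of 17.52 percentage points.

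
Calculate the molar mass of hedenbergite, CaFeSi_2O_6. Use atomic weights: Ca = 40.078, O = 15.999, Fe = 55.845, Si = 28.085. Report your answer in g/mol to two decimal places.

248.09 g/mol

M = 1(40.078) + 1(55.845) + 2(28.085) + 6(15.999)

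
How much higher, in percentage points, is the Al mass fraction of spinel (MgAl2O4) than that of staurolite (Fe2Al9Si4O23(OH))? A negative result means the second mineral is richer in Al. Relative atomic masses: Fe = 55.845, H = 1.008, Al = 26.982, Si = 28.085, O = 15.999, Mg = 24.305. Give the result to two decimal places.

Al in MgAl2O4: molar mass 142.265 g/mol; 2×26.982 = 53.964 g → 37.93 wt%.
Al in Fe2Al9Si4O23(OH): molar mass 851.852 g/mol; 9×26.982 = 242.838 g → 28.51 wt%.
Difference = 37.93 − 28.51 = 9.42 percentage points.

9.42 percentage points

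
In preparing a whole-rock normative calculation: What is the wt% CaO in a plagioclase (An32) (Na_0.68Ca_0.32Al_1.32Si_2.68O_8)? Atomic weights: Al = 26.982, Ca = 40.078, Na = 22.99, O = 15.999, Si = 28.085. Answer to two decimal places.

M(Na_0.68Ca_0.32Al_1.32Si_2.68O_8) = 267.334 g/mol; M(CaO) = 56.077 g/mol.
Moles CaO per formula unit = 0.32 Ca ÷ 1 = 0.3200.
CaO fraction = (0.3200 × 56.077) / 267.334 = 17.945/267.334 = 0.0671.

6.71 wt%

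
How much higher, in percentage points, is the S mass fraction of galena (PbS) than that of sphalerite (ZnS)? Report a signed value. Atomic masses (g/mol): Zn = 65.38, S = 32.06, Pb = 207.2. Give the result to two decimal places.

-19.50 percentage points

First mineral: 32.060 g S in 239.260 g formula = 13.40 wt% S.
Second mineral: 32.060 g S in 97.440 g formula = 32.90 wt% S.
13.40% − 32.90% gives a difference of -19.50 percentage points.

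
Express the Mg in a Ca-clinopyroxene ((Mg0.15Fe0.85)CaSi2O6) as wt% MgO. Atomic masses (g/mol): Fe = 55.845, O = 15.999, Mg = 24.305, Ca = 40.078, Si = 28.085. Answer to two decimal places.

2.48 wt%

Molar mass of (Mg0.15Fe0.85)CaSi2O6 = 0.15*24.305 + 0.85*55.845 + 1*40.078 + 2*28.085 + 6*15.999 = 243.356 g/mol.
Each formula unit contains 0.15 Mg, equivalent to 0.15/1 = 0.1500 mol MgO.
M(MgO) = 1×24.305 + 1×15.999 = 40.304 g/mol.
Mass of MgO per formula unit = 0.1500 × 40.304 = 6.046 g.
MgO wt% = 6.046 / 243.356 × 100 = 2.48%.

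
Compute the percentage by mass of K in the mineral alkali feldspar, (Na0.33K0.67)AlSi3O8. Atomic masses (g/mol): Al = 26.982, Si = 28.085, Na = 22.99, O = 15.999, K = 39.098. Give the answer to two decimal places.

Formula mass = 0.33*22.99 + 0.67*39.098 + 1*26.982 + 3*28.085 + 8*15.999 = 273.011 g/mol, of which 26.196 g is K.
So K makes up 26.196/273.011 = 0.0960 of the mass, i.e. 9.60%.

9.60 weight percent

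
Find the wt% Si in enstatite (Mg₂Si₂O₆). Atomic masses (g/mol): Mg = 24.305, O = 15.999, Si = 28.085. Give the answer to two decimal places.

Molar mass of Mg₂Si₂O₆: 2·24.305 + 2·28.085 + 6·15.999 = 200.774 g/mol.
Mass of Si per formula unit: 2 × 28.085 = 56.170 g.
Weight fraction Si = 56.170 / 200.774 = 0.2798.

27.98 weight percent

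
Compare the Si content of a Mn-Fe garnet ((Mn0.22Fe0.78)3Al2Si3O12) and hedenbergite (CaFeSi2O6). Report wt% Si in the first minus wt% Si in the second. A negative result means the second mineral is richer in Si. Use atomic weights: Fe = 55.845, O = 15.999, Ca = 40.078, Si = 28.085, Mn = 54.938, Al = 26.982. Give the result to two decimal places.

Si in (Mn0.22Fe0.78)3Al2Si3O12: molar mass 497.143 g/mol; 3×28.085 = 84.255 g → 16.95 wt%.
Si in CaFeSi2O6: molar mass 248.087 g/mol; 2×28.085 = 56.170 g → 22.64 wt%.
Difference = 16.95 − 22.64 = -5.69 percentage points.

-5.69 percentage points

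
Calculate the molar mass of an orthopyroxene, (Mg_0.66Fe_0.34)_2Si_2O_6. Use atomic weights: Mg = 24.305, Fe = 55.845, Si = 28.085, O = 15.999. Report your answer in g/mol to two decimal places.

Mg: 1.32 × 24.305 = 32.0826
Fe: 0.68 × 55.845 = 37.9746
Si: 2 × 28.085 = 56.1700
O: 6 × 15.999 = 95.9940
Summing the contributions gives the formula mass.

222.22 g/mol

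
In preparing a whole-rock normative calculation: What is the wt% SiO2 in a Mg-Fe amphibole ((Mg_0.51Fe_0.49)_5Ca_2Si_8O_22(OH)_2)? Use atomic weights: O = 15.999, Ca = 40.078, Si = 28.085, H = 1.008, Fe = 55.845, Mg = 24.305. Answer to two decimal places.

M((Mg_0.51Fe_0.49)_5Ca_2Si_8O_22(OH)_2) = 889.626 g/mol; M(SiO2) = 60.083 g/mol.
Moles SiO2 per formula unit = 8 Si ÷ 1 = 8.0000.
SiO2 fraction = (8.0000 × 60.083) / 889.626 = 480.664/889.626 = 0.5403.

54.03 wt%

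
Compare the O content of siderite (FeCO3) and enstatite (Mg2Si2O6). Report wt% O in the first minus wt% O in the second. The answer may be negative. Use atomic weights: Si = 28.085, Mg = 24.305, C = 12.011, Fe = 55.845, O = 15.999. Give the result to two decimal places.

O in FeCO3: molar mass 115.853 g/mol; 3×15.999 = 47.997 g → 41.43 wt%.
O in Mg2Si2O6: molar mass 200.774 g/mol; 6×15.999 = 95.994 g → 47.81 wt%.
Difference = 41.43 − 47.81 = -6.38 percentage points.

-6.38 percentage points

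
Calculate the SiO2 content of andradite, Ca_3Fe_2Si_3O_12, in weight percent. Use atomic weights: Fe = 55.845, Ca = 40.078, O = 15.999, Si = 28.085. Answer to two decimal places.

35.47 wt%

M(Ca_3Fe_2Si_3O_12) = 508.167 g/mol; M(SiO2) = 60.083 g/mol.
Moles SiO2 per formula unit = 3 Si ÷ 1 = 3.0000.
SiO2 fraction = (3.0000 × 60.083) / 508.167 = 180.249/508.167 = 0.3547.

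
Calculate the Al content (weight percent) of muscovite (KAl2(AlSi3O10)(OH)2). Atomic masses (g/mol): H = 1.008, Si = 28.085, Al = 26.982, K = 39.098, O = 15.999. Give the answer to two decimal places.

20.32 weight percent

Molar mass of KAl2(AlSi3O10)(OH)2: 1×39.098 + 3×26.982 + 3×28.085 + 12×15.999 + 2×1.008 = 398.303 g/mol.
Mass of Al per formula unit: 3 × 26.982 = 80.946 g.
Weight fraction Al = 80.946 / 398.303 = 0.2032.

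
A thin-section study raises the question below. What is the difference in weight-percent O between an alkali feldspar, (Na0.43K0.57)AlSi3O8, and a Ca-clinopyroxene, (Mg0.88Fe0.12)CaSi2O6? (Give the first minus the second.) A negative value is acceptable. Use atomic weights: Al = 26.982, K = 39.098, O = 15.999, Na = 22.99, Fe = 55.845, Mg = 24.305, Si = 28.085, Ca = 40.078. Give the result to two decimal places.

3.59 percentage points

M((Na0.43K0.57)AlSi3O8) = 271.401 g/mol, so wt% O = 127.992/271.401 × 100 = 47.16%.
M((Mg0.88Fe0.12)CaSi2O6) = 220.332 g/mol, so wt% O = 95.994/220.332 × 100 = 43.57%.
47.16 − 43.57 = 3.59 pp.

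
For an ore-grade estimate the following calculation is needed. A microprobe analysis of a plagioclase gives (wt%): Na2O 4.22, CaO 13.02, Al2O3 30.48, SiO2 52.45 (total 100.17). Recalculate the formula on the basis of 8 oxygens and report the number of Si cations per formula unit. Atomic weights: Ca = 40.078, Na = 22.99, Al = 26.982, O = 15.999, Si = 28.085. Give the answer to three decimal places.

2.373 Si apfu

4.22 wt% Na2O ÷ 61.979 g/mol = 0.06809 mol, giving 0.13618 Na and 0.06809 O.
13.02 wt% CaO ÷ 56.077 g/mol = 0.23218 mol, giving 0.23218 Ca and 0.23218 O.
30.48 wt% Al2O3 ÷ 101.961 g/mol = 0.29894 mol, giving 0.59788 Al and 0.89682 O.
52.45 wt% SiO2 ÷ 60.083 g/mol = 0.87296 mol, giving 0.87296 Si and 1.74592 O.
Oxygen sums to 2.94301; scaling by 8/2.94301 = 2.71831 puts the formula on 8 O.
Si: 0.87296 × 2.71831 = 2.373 atoms per formula unit.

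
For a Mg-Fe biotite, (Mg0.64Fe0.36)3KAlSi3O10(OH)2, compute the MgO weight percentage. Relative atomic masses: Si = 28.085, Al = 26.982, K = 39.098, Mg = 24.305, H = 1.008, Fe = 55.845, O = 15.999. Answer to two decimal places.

Molar mass of (Mg0.64Fe0.36)3KAlSi3O10(OH)2 = 1.92·24.305 + 1.08·55.845 + 1·39.098 + 1·26.982 + 3·28.085 + 12·15.999 + 2·1.008 = 451.317 g/mol.
Each formula unit contains 1.92 Mg, equivalent to 1.92/1 = 1.9200 mol MgO.
M(MgO) = 1×24.305 + 1×15.999 = 40.304 g/mol.
Mass of MgO per formula unit = 1.9200 × 40.304 = 77.384 g.
MgO wt% = 77.384 / 451.317 × 100 = 17.15%.

17.15 wt%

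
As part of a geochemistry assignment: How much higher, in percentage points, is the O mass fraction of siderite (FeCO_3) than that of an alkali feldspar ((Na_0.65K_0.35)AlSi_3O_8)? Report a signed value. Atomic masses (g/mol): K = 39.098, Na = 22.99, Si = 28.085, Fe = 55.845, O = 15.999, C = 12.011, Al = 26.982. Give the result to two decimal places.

M(FeCO_3) = 115.853 g/mol, so wt% O = 47.997/115.853 × 100 = 41.43%.
M((Na_0.65K_0.35)AlSi_3O_8) = 267.857 g/mol, so wt% O = 127.992/267.857 × 100 = 47.78%.
41.43 − 47.78 = -6.35 pp.

-6.35 percentage points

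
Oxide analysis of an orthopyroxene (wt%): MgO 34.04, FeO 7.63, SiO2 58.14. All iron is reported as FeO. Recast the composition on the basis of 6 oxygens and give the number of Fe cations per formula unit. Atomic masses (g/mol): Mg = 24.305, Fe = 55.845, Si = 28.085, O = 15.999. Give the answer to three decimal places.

0.221 Fe apfu

34.04 wt% MgO ÷ 40.304 g/mol = 0.84458 mol, giving 0.84458 Mg and 0.84458 O.
7.63 wt% FeO ÷ 71.844 g/mol = 0.10620 mol, giving 0.10620 Fe and 0.10620 O.
58.14 wt% SiO2 ÷ 60.083 g/mol = 0.96766 mol, giving 0.96766 Si and 1.93532 O.
Oxygen sums to 2.88610; scaling by 6/2.88610 = 2.07893 puts the formula on 6 O.
Fe: 0.10620 × 2.07893 = 0.221 atoms per formula unit.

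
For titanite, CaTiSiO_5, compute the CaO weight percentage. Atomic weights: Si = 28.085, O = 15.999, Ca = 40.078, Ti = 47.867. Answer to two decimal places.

28.61 wt%

M(CaTiSiO_5) = 196.025 g/mol; M(CaO) = 56.077 g/mol.
Moles CaO per formula unit = 1 Ca ÷ 1 = 1.0000.
CaO fraction = (1.0000 × 56.077) / 196.025 = 56.077/196.025 = 0.2861.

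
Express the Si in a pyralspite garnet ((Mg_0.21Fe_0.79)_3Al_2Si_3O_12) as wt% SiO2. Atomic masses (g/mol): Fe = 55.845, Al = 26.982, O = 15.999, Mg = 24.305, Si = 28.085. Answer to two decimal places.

37.72 wt%

Molar mass of (Mg_0.21Fe_0.79)_3Al_2Si_3O_12 = 0.63×24.305 + 2.37×55.845 + 2×26.982 + 3×28.085 + 12×15.999 = 477.872 g/mol.
Each formula unit contains 3 Si, equivalent to 3/1 = 3.0000 mol SiO2.
M(SiO2) = 1×28.085 + 2×15.999 = 60.083 g/mol.
Mass of SiO2 per formula unit = 3.0000 × 60.083 = 180.249 g.
SiO2 wt% = 180.249 / 477.872 × 100 = 37.72%.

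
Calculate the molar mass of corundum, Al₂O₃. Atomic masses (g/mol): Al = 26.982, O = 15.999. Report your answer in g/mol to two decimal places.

M = 2(26.982) + 3(15.999)

101.96 g/mol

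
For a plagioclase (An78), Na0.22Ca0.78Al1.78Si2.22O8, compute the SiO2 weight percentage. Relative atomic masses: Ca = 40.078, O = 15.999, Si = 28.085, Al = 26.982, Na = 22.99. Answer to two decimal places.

Molar mass of Na0.22Ca0.78Al1.78Si2.22O8 = 0.22·22.99 + 0.78·40.078 + 1.78·26.982 + 2.22·28.085 + 8·15.999 = 274.687 g/mol.
Each formula unit contains 2.22 Si, equivalent to 2.22/1 = 2.2200 mol SiO2.
M(SiO2) = 1×28.085 + 2×15.999 = 60.083 g/mol.
Mass of SiO2 per formula unit = 2.2200 × 60.083 = 133.384 g.
SiO2 wt% = 133.384 / 274.687 × 100 = 48.56%.

48.56 wt%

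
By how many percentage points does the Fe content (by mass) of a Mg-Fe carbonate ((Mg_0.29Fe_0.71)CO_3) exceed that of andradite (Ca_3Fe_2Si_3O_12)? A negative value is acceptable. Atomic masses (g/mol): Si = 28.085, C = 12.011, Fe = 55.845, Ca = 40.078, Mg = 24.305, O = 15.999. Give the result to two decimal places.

M((Mg_0.29Fe_0.71)CO_3) = 106.706 g/mol, so wt% Fe = 39.650/106.706 × 100 = 37.16%.
M(Ca_3Fe_2Si_3O_12) = 508.167 g/mol, so wt% Fe = 111.690/508.167 × 100 = 21.98%.
37.16 − 21.98 = 15.18 pp.

15.18 percentage points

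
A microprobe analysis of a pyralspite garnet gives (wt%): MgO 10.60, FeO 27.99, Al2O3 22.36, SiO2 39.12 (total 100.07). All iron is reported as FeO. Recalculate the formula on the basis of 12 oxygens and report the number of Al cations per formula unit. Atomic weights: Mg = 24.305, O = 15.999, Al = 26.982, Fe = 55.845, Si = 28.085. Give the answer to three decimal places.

MgO: 10.60/40.304 = 0.26300 mol → 0.26300 mol Mg, 0.26300 mol O.
FeO: 27.99/71.844 = 0.38959 mol → 0.38959 mol Fe, 0.38959 mol O.
Al2O3: 22.36/101.961 = 0.21930 mol → 0.43860 mol Al, 0.65790 mol O.
SiO2: 39.12/60.083 = 0.65110 mol → 0.65110 mol Si, 1.30220 mol O.
Total oxygen = 2.61269 mol. Normalization factor = 12/2.61269 = 4.59297.
Al per 12 O = 0.43860 × 4.59297 = 2.014.

2.014 Al apfu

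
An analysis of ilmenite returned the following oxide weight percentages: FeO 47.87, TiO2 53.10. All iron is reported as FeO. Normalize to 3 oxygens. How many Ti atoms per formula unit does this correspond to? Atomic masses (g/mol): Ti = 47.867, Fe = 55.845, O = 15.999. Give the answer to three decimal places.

FeO (M=71.844): mol = 0.66630; Fe = 0.66630, O = 0.66630.
TiO2 (M=79.865): mol = 0.66487; Ti = 0.66487, O = 1.32974.
ΣO = 1.99604; factor = 3/ΣO = 1.50298.
Ti apfu = 0.66487 × 1.50298 = 0.999.

0.999 Ti apfu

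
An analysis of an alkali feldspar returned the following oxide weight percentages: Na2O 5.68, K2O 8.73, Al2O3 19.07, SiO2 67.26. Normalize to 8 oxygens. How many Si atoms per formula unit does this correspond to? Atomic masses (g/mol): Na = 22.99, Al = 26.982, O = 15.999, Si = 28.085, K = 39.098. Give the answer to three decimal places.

Na2O: 5.68/61.979 = 0.09164 mol → 0.18328 mol Na, 0.09164 mol O.
K2O: 8.73/94.195 = 0.09268 mol → 0.18536 mol K, 0.09268 mol O.
Al2O3: 19.07/101.961 = 0.18703 mol → 0.37406 mol Al, 0.56109 mol O.
SiO2: 67.26/60.083 = 1.11945 mol → 1.11945 mol Si, 2.23890 mol O.
Total oxygen = 2.98431 mol. Normalization factor = 8/2.98431 = 2.68069.
Si per 8 O = 1.11945 × 2.68069 = 3.001.

3.001 Si apfu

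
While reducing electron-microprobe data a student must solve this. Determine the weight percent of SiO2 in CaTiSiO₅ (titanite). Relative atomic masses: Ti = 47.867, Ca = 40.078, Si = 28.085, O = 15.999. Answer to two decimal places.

30.65 wt%

M(CaTiSiO₅) = 196.025 g/mol; M(SiO2) = 60.083 g/mol.
Moles SiO2 per formula unit = 1 Si ÷ 1 = 1.0000.
SiO2 fraction = (1.0000 × 60.083) / 196.025 = 60.083/196.025 = 0.3065.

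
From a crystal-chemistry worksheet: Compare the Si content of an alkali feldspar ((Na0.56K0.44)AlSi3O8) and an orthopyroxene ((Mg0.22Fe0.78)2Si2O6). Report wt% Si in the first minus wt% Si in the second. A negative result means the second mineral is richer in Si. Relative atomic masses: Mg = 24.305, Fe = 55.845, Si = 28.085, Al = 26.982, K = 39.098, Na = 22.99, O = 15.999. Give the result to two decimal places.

8.82 percentage points

M((Na0.56K0.44)AlSi3O8) = 269.307 g/mol, so wt% Si = 84.255/269.307 × 100 = 31.29%.
M((Mg0.22Fe0.78)2Si2O6) = 249.976 g/mol, so wt% Si = 56.170/249.976 × 100 = 22.47%.
31.29 − 22.47 = 8.82 pp.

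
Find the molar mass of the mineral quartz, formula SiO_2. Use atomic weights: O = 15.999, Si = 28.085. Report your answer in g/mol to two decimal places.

The formula mass is the sum 1*28.085 + 2*15.999.

60.08 g/mol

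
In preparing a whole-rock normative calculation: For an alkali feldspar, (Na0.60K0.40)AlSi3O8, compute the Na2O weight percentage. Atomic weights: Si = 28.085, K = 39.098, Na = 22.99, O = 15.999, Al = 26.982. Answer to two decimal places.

M((Na0.60K0.40)AlSi3O8) = 268.662 g/mol; M(Na2O) = 61.979 g/mol.
Moles Na2O per formula unit = 0.60 Na ÷ 2 = 0.3000.
Na2O fraction = (0.3000 × 61.979) / 268.662 = 18.594/268.662 = 0.0692.

6.92 wt%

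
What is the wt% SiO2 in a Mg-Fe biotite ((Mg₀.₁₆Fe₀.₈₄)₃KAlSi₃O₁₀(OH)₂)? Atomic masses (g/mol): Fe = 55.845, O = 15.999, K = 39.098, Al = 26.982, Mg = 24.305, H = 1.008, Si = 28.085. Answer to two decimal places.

Molar mass of (Mg₀.₁₆Fe₀.₈₄)₃KAlSi₃O₁₀(OH)₂ = 0.48×24.305 + 2.52×55.845 + 1×39.098 + 1×26.982 + 3×28.085 + 12×15.999 + 2×1.008 = 496.735 g/mol.
Each formula unit contains 3 Si, equivalent to 3/1 = 3.0000 mol SiO2.
M(SiO2) = 1×28.085 + 2×15.999 = 60.083 g/mol.
Mass of SiO2 per formula unit = 3.0000 × 60.083 = 180.249 g.
SiO2 wt% = 180.249 / 496.735 × 100 = 36.29%.

36.29 wt%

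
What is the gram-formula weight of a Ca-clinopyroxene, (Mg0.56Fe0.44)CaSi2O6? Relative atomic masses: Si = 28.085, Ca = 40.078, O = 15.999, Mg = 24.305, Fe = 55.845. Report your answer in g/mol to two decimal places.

230.42 g/mol

M = 0.56·24.305 + 0.44·55.845 + 1·40.078 + 2·28.085 + 6·15.999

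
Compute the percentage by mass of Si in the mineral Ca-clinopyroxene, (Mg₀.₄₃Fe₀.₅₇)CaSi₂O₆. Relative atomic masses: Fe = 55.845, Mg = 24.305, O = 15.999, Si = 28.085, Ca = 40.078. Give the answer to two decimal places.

Formula mass = 0.43×24.305 + 0.57×55.845 + 1×40.078 + 2×28.085 + 6×15.999 = 234.525 g/mol, of which 56.170 g is Si.
So Si makes up 56.170/234.525 = 0.2395 of the mass, i.e. 23.95%.

23.95 mass %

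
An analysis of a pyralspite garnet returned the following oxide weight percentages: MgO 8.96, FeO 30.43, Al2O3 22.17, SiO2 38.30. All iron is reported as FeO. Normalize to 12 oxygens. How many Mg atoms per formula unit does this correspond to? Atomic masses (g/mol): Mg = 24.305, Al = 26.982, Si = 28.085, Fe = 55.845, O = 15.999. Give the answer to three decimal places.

1.037 Mg apfu

MgO: 8.96/40.304 = 0.22231 mol → 0.22231 mol Mg, 0.22231 mol O.
FeO: 30.43/71.844 = 0.42356 mol → 0.42356 mol Fe, 0.42356 mol O.
Al2O3: 22.17/101.961 = 0.21744 mol → 0.43488 mol Al, 0.65232 mol O.
SiO2: 38.30/60.083 = 0.63745 mol → 0.63745 mol Si, 1.27490 mol O.
Total oxygen = 2.57309 mol. Normalization factor = 12/2.57309 = 4.66365.
Mg per 12 O = 0.22231 × 4.66365 = 1.037.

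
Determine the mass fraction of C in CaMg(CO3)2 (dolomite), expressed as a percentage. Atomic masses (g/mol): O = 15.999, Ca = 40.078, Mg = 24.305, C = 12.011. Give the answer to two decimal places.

13.03 wt%

Formula mass = 1×40.078 + 1×24.305 + 2×12.011 + 6×15.999 = 184.399 g/mol, of which 24.022 g is C.
So C makes up 24.022/184.399 = 0.1303 of the mass, i.e. 13.03%.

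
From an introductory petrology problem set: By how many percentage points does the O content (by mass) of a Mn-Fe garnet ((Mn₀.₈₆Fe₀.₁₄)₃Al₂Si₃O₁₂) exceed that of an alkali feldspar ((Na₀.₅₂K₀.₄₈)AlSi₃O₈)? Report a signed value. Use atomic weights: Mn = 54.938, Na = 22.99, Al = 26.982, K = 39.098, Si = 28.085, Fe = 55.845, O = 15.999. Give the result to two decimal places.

M((Mn₀.₈₆Fe₀.₁₄)₃Al₂Si₃O₁₂) = 495.402 g/mol, so wt% O = 191.988/495.402 × 100 = 38.75%.
M((Na₀.₅₂K₀.₄₈)AlSi₃O₈) = 269.951 g/mol, so wt% O = 127.992/269.951 × 100 = 47.41%.
38.75 − 47.41 = -8.66 pp.

-8.66 percentage points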